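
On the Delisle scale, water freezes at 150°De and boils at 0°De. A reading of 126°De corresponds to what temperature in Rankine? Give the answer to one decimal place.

520.5°R

Linear interpolation between the fixed points: C = (126 - 150) × 100 / (0 - 150) = 16.0000°C.
Then 16.0000 × 1.8 + 491.67 = 520.5°R.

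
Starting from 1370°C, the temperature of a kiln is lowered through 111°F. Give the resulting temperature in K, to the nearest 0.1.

1581.5 K

The 111°F change is an interval, so only the factor 5/9 applies: -111 × 5/9 = -61.6667°C.
Final Celsius temperature: 1370.0000 - 61.6667 = 1308.3333°C.
In kelvin: 1308.3333 + 273.15 = 1581.5 K.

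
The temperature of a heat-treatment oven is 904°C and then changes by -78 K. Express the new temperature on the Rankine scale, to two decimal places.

The 78 K change is an interval; Kelvin and Celsius degrees are the same size, so ΔC = -78°C.
Final Celsius temperature: 904.0000 - 78.0000 = 826.0000°C.
In Rankine: 826.0000 × 1.8 + 491.67 = 1978.47°R.

1978.47°R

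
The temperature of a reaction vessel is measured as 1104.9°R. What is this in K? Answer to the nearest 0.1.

613.8 K

In Celsius: (1104.9 - 491.67) × 5/9 = 340.6833°C.
In kelvin: 340.6833 + 273.15 = 613.8 K.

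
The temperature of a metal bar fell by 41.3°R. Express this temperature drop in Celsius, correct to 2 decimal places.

Only the scale ratio 5/9 matters for a change in temperature.
41.3 × 5/9 = 22.94.

22.94°C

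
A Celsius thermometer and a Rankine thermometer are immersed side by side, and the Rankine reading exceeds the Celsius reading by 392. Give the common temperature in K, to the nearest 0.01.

Let x be the Celsius reading; then the Rankine reading is 1.8·x + 491.67.
(1.8·x + 491.67) - x = 392  ⇒  (0.8)·x = -99.67  ⇒  x = -124.5875°C.
In kelvin: -124.5875 + 273.15 = 148.56 K.

148.56 K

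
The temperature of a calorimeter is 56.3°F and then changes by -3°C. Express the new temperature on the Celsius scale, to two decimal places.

Initial temperature in Celsius: (56.3 - 32) × 5/9 = 13.5000°C.
Final Celsius temperature: 13.5000 - 3.0000 = 10.5000°C.

10.50°C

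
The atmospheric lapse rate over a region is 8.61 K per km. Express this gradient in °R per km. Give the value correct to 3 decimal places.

15.498 °R/km

Since only a temperature interval is involved, the additive offset between the scales drops out.
A change of 1 K is a change of 1.8°R, so 8.61 × 1.8 = 15.498.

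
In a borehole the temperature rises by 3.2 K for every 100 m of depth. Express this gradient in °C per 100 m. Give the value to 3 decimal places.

The quantity depends on a temperature interval, so only the ratio of degree sizes applies; the offset between the scales is irrelevant.
A change of 1 K is a change of 1°C, so 3.2 × 1 = 3.200.

3.200 °C/100 m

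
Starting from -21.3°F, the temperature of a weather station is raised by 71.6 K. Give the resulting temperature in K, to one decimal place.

315.1 K

Initial temperature in Celsius: (-21.3 - 32) × 5/9 = -29.6111°C.
The 71.6 K change is an interval; Kelvin and Celsius degrees are the same size, so ΔC = +71.6°C.
Final Celsius temperature: -29.6111 + 71.6000 = 41.9889°C.
In kelvin: 41.9889 + 273.15 = 315.1 K.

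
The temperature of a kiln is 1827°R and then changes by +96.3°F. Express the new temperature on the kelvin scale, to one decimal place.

Initial temperature in Celsius: (1827 - 491.67) × 5/9 = 741.8500°C.
The 96.3°F change is an interval, so only the factor 5/9 applies: +96.3 × 5/9 = +53.5000°C.
Final Celsius temperature: 741.8500 + 53.5000 = 795.3500°C.
In kelvin: 795.3500 + 273.15 = 1068.5 K.

1068.5 K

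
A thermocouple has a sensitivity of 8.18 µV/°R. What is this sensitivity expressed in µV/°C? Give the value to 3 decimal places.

14.724 µV/°C

Since only a temperature interval is involved, the additive offset between the scales drops out.
A change of 1°C is a change of 1.8°R, so per °C the value is 8.18 × 1.8 = 14.724.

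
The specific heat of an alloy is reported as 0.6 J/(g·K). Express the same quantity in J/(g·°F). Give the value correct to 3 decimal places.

Since only a temperature interval is involved, the additive offset between the scales drops out.
A change of 1°F is a change of 5/9 K, so per °F the value is 0.6 × 5/9 = 0.333.

0.333 J/(g·°F)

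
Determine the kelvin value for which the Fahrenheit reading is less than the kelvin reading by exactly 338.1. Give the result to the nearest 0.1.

Let K be the kelvin reading. The Fahrenheit reading is F = 1.8·K - 459.67.
Require F - K = -338.1: (0.8)·K - 459.67 = -338.1.
K = (-338.1 + 459.67) / (0.8) = 152.0.

152.0 K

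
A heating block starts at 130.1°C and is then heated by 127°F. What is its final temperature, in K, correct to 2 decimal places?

The 127°F change is an interval, so only the factor 5/9 applies: +127 × 5/9 = +70.5556°C.
Final Celsius temperature: 130.1000 + 70.5556 = 200.6556°C.
In kelvin: 200.6556 + 273.15 = 473.81 K.

473.81 K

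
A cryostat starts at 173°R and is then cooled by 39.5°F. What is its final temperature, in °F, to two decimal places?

-326.17°F

Initial temperature in Celsius: (173 - 491.67) × 5/9 = -177.0389°C.
The 39.5°F change is an interval, so only the factor 5/9 applies: -39.5 × 5/9 = -21.9444°C.
Final Celsius temperature: -177.0389 - 21.9444 = -198.9833°C.
In Fahrenheit: -198.9833 × 1.8 + 32 = -326.17°F.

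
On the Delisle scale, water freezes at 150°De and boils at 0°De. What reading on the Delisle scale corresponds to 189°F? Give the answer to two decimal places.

First in Celsius: (189 - 32) × 5/9 = 87.2222°C.
Linearly onto the Delisle scale: 150 + (87.2222 / 100) × (0 - 150) = 19.17°De.

19.17°De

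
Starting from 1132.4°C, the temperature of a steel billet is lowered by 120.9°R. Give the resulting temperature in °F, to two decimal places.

1949.42°F

The 120.9°R change is an interval, so only the factor 5/9 applies: -120.9 × 5/9 = -67.1667°C.
Final Celsius temperature: 1132.4000 - 67.1667 = 1065.2333°C.
In Fahrenheit: 1065.2333 × 1.8 + 32 = 1949.42°F.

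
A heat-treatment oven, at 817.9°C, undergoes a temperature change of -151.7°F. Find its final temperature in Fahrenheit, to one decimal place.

The 151.7°F change is an interval, so only the factor 5/9 applies: -151.7 × 5/9 = -84.2778°C.
Final Celsius temperature: 817.9000 - 84.2778 = 733.6222°C.
In Fahrenheit: 733.6222 × 1.8 + 32 = 1352.5°F.

1352.5°F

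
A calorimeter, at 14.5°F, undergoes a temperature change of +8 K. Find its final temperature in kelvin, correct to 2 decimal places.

271.43 K

Initial temperature in Celsius: (14.5 - 32) × 5/9 = -9.7222°C.
The 8 K change is an interval; Kelvin and Celsius degrees are the same size, so ΔC = +8°C.
Final Celsius temperature: -9.7222 + 8.0000 = -1.7222°C.
In kelvin: -1.7222 + 273.15 = 271.43 K.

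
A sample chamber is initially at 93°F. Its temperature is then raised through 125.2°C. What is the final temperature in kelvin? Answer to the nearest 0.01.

Initial temperature in Celsius: (93 - 32) × 5/9 = 33.8889°C.
Final Celsius temperature: 33.8889 + 125.2000 = 159.0889°C.
In kelvin: 159.0889 + 273.15 = 432.24 K.

432.24 K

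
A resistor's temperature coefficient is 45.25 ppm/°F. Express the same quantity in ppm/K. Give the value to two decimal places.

81.45 ppm/K

Since only a temperature interval is involved, the additive offset between the scales drops out.
A change of 1 K is a change of 1.8°F, so per K the value is 45.25 × 1.8 = 81.45.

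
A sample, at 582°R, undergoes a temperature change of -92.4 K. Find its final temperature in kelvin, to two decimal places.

230.93 K

Initial temperature in Celsius: (582 - 491.67) × 5/9 = 50.1833°C.
The 92.4 K change is an interval; Kelvin and Celsius degrees are the same size, so ΔC = -92.4°C.
Final Celsius temperature: 50.1833 - 92.4000 = -42.2167°C.
In kelvin: -42.2167 + 273.15 = 230.93 K.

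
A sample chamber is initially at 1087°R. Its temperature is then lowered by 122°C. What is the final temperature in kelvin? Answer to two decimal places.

Initial temperature in Celsius: (1087 - 491.67) × 5/9 = 330.7389°C.
Final Celsius temperature: 330.7389 - 122.0000 = 208.7389°C.
In kelvin: 208.7389 + 273.15 = 481.89 K.

481.89 K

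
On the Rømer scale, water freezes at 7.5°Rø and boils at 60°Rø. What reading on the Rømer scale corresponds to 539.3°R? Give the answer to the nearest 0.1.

21.4°Rø

First in Celsius: (539.3 - 491.67) × 5/9 = 26.4611°C.
Linearly onto the Rømer scale: 7.5 + (26.4611 / 100) × (60 - 7.5) = 21.4°Rø.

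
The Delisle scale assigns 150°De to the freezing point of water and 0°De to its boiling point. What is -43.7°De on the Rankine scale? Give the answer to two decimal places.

724.11°R

Linear interpolation between the fixed points: C = (-43.7 - 150) × 100 / (0 - 150) = 129.1333°C.
Then 129.1333 × 1.8 + 491.67 = 724.11°R.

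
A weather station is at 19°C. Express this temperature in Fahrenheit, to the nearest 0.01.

66.20°F

In Fahrenheit: 19.0000 × 1.8 + 32 = 66.20°F.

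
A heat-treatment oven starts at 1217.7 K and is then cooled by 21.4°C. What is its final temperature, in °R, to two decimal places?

2153.34°R

Initial temperature in Celsius: 1217.7 - 273.15 = 944.5500°C.
Final Celsius temperature: 944.5500 - 21.4000 = 923.1500°C.
In Rankine: 923.1500 × 1.8 + 491.67 = 2153.34°R.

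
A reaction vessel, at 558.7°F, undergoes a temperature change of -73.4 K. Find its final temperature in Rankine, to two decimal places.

886.25°R

Initial temperature in Celsius: (558.7 - 32) × 5/9 = 292.6111°C.
The 73.4 K change is an interval; Kelvin and Celsius degrees are the same size, so ΔC = -73.4°C.
Final Celsius temperature: 292.6111 - 73.4000 = 219.2111°C.
In Rankine: 219.2111 × 1.8 + 491.67 = 886.25°R.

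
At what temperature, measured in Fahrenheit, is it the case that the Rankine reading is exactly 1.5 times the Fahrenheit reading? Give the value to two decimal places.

919.34°F

Let F be the Fahrenheit reading. The Rankine reading is R = 1·F + 459.67.
Require R = 1.5·F: 1·F + 459.67 = 1.5·F.
(-0.5)·F = -459.67  ⇒  F = 919.34.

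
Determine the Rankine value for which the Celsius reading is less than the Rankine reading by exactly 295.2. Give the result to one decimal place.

49.6°R

Let R be the Rankine reading. The Celsius reading is C = 5/9·R - 273.15.
Require C - R = -295.2: (-4/9)·R - 273.15 = -295.2.
R = (-295.2 + 273.15) / (-4/9) = 49.6.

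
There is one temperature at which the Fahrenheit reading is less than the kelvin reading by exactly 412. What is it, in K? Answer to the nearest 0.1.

Let K be the kelvin reading. The Fahrenheit reading is F = 1.8·K - 459.67.
Require F - K = -412: (0.8)·K - 459.67 = -412.
K = (-412 + 459.67) / (0.8) = 59.6.

59.6 K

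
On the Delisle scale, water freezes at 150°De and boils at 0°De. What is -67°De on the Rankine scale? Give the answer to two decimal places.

752.07°R

Linear interpolation between the fixed points: C = (-67 - 150) × 100 / (0 - 150) = 144.6667°C.
Then 144.6667 × 1.8 + 491.67 = 752.07°R.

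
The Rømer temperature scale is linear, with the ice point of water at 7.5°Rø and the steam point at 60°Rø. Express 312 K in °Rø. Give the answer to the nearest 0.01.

27.90°Rø

First in Celsius: 312 - 273.15 = 38.8500°C.
Linearly onto the Rømer scale: 7.5 + (38.8500 / 100) × (60 - 7.5) = 27.90°Rø.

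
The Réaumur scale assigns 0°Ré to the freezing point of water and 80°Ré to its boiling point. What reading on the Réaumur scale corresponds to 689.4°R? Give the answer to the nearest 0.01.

First in Celsius: (689.4 - 491.67) × 5/9 = 109.8500°C.
Linearly onto the Réaumur scale: 0 + (109.8500 / 100) × (80 - 0) = 87.88°Ré.

87.88°Ré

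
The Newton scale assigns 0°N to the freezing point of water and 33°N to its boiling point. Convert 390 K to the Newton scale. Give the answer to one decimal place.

38.6°N

First in Celsius: 390 - 273.15 = 116.8500°C.
Linearly onto the Newton scale: 0 + (116.8500 / 100) × (33 - 0) = 38.6°N.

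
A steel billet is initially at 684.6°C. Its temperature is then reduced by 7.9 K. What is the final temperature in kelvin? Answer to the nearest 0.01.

The 7.9 K change is an interval; Kelvin and Celsius degrees are the same size, so ΔC = -7.9°C.
Final Celsius temperature: 684.6000 - 7.9000 = 676.7000°C.
In kelvin: 676.7000 + 273.15 = 949.85 K.

949.85 K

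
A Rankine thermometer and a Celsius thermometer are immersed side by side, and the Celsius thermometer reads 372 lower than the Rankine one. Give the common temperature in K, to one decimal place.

Let x be the Rankine reading; then the Celsius reading is 5/9·x - 273.15.
(5/9·x - 273.15) - x = -372  ⇒  (-4/9)·x = -98.85  ⇒  x = 222.4125°R.
In Celsius: (222.4125 - 491.67) × 5/9 = -149.5875°C.
In kelvin: -149.5875 + 273.15 = 123.6 K.

123.6 K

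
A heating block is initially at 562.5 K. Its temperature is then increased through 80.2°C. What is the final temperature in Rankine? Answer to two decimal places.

Initial temperature in Celsius: 562.5 - 273.15 = 289.3500°C.
Final Celsius temperature: 289.3500 + 80.2000 = 369.5500°C.
In Rankine: 369.5500 × 1.8 + 491.67 = 1156.86°R.

1156.86°R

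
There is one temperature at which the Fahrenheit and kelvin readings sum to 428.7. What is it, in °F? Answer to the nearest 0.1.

111.4°F

Let F be the Fahrenheit reading. The kelvin reading is K = 5/9·F + 255.372.
Require F + K = 428.7: (14/9)·F + 255.372 = 428.7.
F = (428.7 - 255.372) / (14/9) = 111.4.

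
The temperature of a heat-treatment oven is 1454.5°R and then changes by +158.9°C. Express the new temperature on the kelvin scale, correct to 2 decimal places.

Initial temperature in Celsius: (1454.5 - 491.67) × 5/9 = 534.9056°C.
Final Celsius temperature: 534.9056 + 158.9000 = 693.8056°C.
In kelvin: 693.8056 + 273.15 = 966.96 K.

966.96 K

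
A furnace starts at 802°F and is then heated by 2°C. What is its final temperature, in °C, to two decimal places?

Initial temperature in Celsius: (802 - 32) × 5/9 = 427.7778°C.
Final Celsius temperature: 427.7778 + 2.0000 = 429.7778°C.

429.78°C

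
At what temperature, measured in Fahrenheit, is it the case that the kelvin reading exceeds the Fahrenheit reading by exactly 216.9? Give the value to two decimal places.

86.56°F

Let F be the Fahrenheit reading. The kelvin reading is K = 5/9·F + 255.372.
Require K - F = 216.9: (-4/9)·F + 255.372 = 216.9.
F = (216.9 - 255.372) / (-4/9) = 86.56.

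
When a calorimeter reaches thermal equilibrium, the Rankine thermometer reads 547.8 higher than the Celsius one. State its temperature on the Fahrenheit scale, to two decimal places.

158.29°F

Let x be the Celsius reading; then the Rankine reading is 1.8·x + 491.67.
(1.8·x + 491.67) - x = 547.8  ⇒  (0.8)·x = 56.13  ⇒  x = 70.1625°C.
In Fahrenheit: 70.1625 × 1.8 + 32 = 158.29°F.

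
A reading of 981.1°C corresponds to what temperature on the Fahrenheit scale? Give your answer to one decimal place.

1798.0°F

In Fahrenheit: 981.1000 × 1.8 + 32 = 1798.0°F.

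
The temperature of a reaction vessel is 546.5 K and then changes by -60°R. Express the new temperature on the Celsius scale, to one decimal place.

Initial temperature in Celsius: 546.5 - 273.15 = 273.3500°C.
The 60°R change is an interval, so only the factor 5/9 applies: -60 × 5/9 = -33.3333°C.
Final Celsius temperature: 273.3500 - 33.3333 = 240.0167°C.

240.0°C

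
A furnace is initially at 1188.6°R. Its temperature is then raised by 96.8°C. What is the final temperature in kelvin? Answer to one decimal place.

Initial temperature in Celsius: (1188.6 - 491.67) × 5/9 = 387.1833°C.
Final Celsius temperature: 387.1833 + 96.8000 = 483.9833°C.
In kelvin: 483.9833 + 273.15 = 757.1 K.

757.1 K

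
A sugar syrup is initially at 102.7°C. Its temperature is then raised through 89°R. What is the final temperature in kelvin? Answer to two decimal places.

The 89°R change is an interval, so only the factor 5/9 applies: +89 × 5/9 = +49.4444°C.
Final Celsius temperature: 102.7000 + 49.4444 = 152.1444°C.
In kelvin: 152.1444 + 273.15 = 425.29 K.

425.29 K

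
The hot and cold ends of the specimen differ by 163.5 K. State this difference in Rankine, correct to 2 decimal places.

An interval of 1 K corresponds to 1.8°R.
163.5 × 1.8 = 294.30.

294.30°R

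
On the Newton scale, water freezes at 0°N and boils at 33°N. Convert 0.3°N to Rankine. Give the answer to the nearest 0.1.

493.3°R

Linear interpolation between the fixed points: C = (0.3 - 0) × 100 / (33 - 0) = 0.9091°C.
Then 0.9091 × 1.8 + 491.67 = 493.3°R.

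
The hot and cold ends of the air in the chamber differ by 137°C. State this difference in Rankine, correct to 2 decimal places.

Only the scale ratio 1.8 matters for a change in temperature.
137 × 1.8 = 246.60.

246.60°R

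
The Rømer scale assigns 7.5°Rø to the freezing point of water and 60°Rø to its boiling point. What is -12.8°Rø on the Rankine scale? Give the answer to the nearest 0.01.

Linear interpolation between the fixed points: C = (-12.8 - 7.5) × 100 / (60 - 7.5) = -38.6667°C.
Then -38.6667 × 1.8 + 491.67 = 422.07°R.

422.07°R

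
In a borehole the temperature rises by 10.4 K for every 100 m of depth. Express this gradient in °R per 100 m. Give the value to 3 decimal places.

Since only a temperature interval is involved, the additive offset between the scales drops out.
A change of 1 K is a change of 1.8°R, so 10.4 × 1.8 = 18.720.

18.720 °R/100 m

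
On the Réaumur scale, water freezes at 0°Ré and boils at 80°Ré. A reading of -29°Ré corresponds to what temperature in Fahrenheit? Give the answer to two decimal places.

-33.25°F

Linear interpolation between the fixed points: C = (-29 - 0) × 100 / (80 - 0) = -36.2500°C.
Then -36.2500 × 1.8 + 32 = -33.25°F.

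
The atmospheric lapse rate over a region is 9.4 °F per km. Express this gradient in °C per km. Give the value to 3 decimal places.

The quantity depends on a temperature interval, so only the ratio of degree sizes applies; the offset between the scales is irrelevant.
A change of 1°F is a change of 5/9°C, so 9.4 × 5/9 = 5.222.

5.222 °C/km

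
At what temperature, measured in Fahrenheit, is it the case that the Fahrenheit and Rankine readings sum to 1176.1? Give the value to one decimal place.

358.2°F

Let F be the Fahrenheit reading. The Rankine reading is R = 1·F + 459.67.
Require F + R = 1176.1: (2)·F + 459.67 = 1176.1.
F = (1176.1 - 459.67) / (2) = 358.2.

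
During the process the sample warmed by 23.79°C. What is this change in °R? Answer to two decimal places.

An interval of 1°C corresponds to 1.8°R.
23.79 × 1.8 = 42.82.

42.82°R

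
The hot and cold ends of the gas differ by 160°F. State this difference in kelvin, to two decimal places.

88.89 K

For a temperature interval the offset drops out; only the factor 5/9 applies.
160 × 5/9 = 88.89.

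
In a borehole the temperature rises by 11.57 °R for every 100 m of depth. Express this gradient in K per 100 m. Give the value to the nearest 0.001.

Since only a temperature interval is involved, the additive offset between the scales drops out.
A change of 1°R is a change of 5/9 K, so 11.57 × 5/9 = 6.428.

6.428 K/100 m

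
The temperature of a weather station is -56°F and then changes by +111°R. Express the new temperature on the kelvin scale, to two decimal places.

285.93 K

Initial temperature in Celsius: (-56 - 32) × 5/9 = -48.8889°C.
The 111°R change is an interval, so only the factor 5/9 applies: +111 × 5/9 = +61.6667°C.
Final Celsius temperature: -48.8889 + 61.6667 = 12.7778°C.
In kelvin: 12.7778 + 273.15 = 285.93 K.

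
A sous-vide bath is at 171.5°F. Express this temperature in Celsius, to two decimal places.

77.50°C

In Celsius: (171.5 - 32) × 5/9 = 77.5000°C.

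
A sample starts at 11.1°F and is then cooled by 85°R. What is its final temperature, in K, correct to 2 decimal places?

Initial temperature in Celsius: (11.1 - 32) × 5/9 = -11.6111°C.
The 85°R change is an interval, so only the factor 5/9 applies: -85 × 5/9 = -47.2222°C.
Final Celsius temperature: -11.6111 - 47.2222 = -58.8333°C.
In kelvin: -58.8333 + 273.15 = 214.32 K.

214.32 K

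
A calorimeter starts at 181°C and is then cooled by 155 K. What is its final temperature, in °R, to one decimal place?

538.5°R

The 155 K change is an interval; Kelvin and Celsius degrees are the same size, so ΔC = -155°C.
Final Celsius temperature: 181.0000 - 155.0000 = 26.0000°C.
In Rankine: 26.0000 × 1.8 + 491.67 = 538.5°R.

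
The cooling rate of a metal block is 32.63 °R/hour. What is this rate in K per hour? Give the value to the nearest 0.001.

Since only a temperature interval is involved, the additive offset between the scales drops out.
A change of 1°R is a change of 5/9 K, so 32.63 × 5/9 = 18.128.

18.128 K/hour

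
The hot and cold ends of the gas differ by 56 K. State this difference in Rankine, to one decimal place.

100.8°R

An interval of 1 K corresponds to 1.8°R.
56 × 1.8 = 100.8.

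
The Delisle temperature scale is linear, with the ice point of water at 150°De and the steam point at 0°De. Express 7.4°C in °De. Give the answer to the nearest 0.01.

Linearly onto the Delisle scale: 150 + (7.4000 / 100) × (0 - 150) = 138.90°De.

138.90°De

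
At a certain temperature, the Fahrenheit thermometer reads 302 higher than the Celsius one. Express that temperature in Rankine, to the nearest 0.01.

1099.17°R

Let x be the Celsius reading; then the Fahrenheit reading is 1.8·x + 32.
(1.8·x + 32) - x = 302  ⇒  (0.8)·x = 270  ⇒  x = 337.5000°C.
In Rankine: 337.5000 × 1.8 + 491.67 = 1099.17°R.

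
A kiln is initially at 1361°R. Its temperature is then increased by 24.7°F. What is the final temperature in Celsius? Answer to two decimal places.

Initial temperature in Celsius: (1361 - 491.67) × 5/9 = 482.9611°C.
The 24.7°F change is an interval, so only the factor 5/9 applies: +24.7 × 5/9 = +13.7222°C.
Final Celsius temperature: 482.9611 + 13.7222 = 496.6833°C.

496.68°C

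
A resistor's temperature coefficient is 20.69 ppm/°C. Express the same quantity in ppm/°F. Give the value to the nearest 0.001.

The quantity depends on a temperature interval, so only the ratio of degree sizes applies; the offset between the scales is irrelevant.
A change of 1°F is a change of 5/9°C, so per °F the value is 20.69 × 5/9 = 11.494.

11.494 ppm/°F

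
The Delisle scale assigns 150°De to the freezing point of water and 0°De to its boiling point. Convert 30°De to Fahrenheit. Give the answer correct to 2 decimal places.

176.00°F

Linear interpolation between the fixed points: C = (30 - 150) × 100 / (0 - 150) = 80.0000°C.
Then 80.0000 × 1.8 + 32 = 176.00°F.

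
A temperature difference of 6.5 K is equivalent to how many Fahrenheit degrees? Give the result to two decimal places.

For a temperature interval the offset drops out; only the factor 1.8 applies.
6.5 × 1.8 = 11.70.

11.70°F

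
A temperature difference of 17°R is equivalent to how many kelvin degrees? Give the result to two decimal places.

Only the scale ratio 5/9 matters for a change in temperature.
17 × 5/9 = 9.44.

9.44 K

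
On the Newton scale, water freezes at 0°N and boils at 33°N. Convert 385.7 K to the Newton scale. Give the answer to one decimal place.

37.1°N

First in Celsius: 385.7 - 273.15 = 112.5500°C.
Linearly onto the Newton scale: 0 + (112.5500 / 100) × (33 - 0) = 37.1°N.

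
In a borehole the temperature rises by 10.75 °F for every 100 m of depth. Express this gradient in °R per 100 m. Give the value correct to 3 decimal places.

The quantity depends on a temperature interval, so only the ratio of degree sizes applies; the offset between the scales is irrelevant.
A change of 1°F is a change of 1°R, so 10.75 × 1 = 10.750.

10.750 °R/100 m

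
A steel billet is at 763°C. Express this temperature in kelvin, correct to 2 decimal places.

In kelvin: 763.0000 + 273.15 = 1036.15 K.

1036.15 K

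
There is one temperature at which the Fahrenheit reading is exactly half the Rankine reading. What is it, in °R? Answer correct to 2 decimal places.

Let R be the Rankine reading. The Fahrenheit reading is F = 1·R - 459.67.
Require F = 0.5·R: 1·R - 459.67 = 0.5·R.
(0.5)·R = 459.67  ⇒  R = 919.34.

919.34°R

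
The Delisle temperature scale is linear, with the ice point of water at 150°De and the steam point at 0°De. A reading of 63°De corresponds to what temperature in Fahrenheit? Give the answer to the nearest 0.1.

136.4°F

Linear interpolation between the fixed points: C = (63 - 150) × 100 / (0 - 150) = 58.0000°C.
Then 58.0000 × 1.8 + 32 = 136.4°F.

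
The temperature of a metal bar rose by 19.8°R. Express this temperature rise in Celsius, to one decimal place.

For a temperature interval the offset drops out; only the factor 5/9 applies.
19.8 × 5/9 = 11.0.

11.0°C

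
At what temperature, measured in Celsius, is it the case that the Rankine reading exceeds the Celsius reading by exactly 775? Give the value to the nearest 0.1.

354.2°C

Let C be the Celsius reading. The Rankine reading is R = 1.8·C + 491.67.
Require R - C = 775: (0.8)·C + 491.67 = 775.
C = (775 - 491.67) / (0.8) = 354.2.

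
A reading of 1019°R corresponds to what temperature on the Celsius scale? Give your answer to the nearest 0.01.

In Celsius: (1019 - 491.67) × 5/9 = 292.9611°C.

292.96°C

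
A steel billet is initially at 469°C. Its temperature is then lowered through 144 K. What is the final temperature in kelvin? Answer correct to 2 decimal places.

The 144 K change is an interval; Kelvin and Celsius degrees are the same size, so ΔC = -144°C.
Final Celsius temperature: 469.0000 - 144.0000 = 325.0000°C.
In kelvin: 325.0000 + 273.15 = 598.15 K.

598.15 K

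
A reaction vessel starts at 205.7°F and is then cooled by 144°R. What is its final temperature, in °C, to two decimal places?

Initial temperature in Celsius: (205.7 - 32) × 5/9 = 96.5000°C.
The 144°R change is an interval, so only the factor 5/9 applies: -144 × 5/9 = -80.0000°C.
Final Celsius temperature: 96.5000 - 80.0000 = 16.5000°C.

16.50°C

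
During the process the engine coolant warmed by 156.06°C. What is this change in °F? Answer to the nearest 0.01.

280.91°F

Only the scale ratio 1.8 matters for a change in temperature.
156.06 × 1.8 = 280.91.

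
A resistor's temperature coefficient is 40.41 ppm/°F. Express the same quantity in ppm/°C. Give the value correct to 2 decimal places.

72.74 ppm/°C

Since only a temperature interval is involved, the additive offset between the scales drops out.
A change of 1°C is a change of 1.8°F, so per °C the value is 40.41 × 1.8 = 72.74.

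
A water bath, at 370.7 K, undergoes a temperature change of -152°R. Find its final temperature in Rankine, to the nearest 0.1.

515.3°R

Initial temperature in Celsius: 370.7 - 273.15 = 97.5500°C.
The 152°R change is an interval, so only the factor 5/9 applies: -152 × 5/9 = -84.4444°C.
Final Celsius temperature: 97.5500 - 84.4444 = 13.1056°C.
In Rankine: 13.1056 × 1.8 + 491.67 = 515.3°R.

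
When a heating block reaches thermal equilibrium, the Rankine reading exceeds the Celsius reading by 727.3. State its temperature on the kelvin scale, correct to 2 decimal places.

Let x be the Celsius reading; then the Rankine reading is 1.8·x + 491.67.
(1.8·x + 491.67) - x = 727.3  ⇒  (0.8)·x = 235.63  ⇒  x = 294.5375°C.
In kelvin: 294.5375 + 273.15 = 567.69 K.

567.69 K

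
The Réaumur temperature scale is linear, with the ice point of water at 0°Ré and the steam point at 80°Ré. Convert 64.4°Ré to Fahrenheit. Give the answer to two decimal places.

176.90°F

Linear interpolation between the fixed points: C = (64.4 - 0) × 100 / (80 - 0) = 80.5000°C.
Then 80.5000 × 1.8 + 32 = 176.90°F.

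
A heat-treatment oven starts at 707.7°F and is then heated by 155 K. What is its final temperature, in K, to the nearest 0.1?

Initial temperature in Celsius: (707.7 - 32) × 5/9 = 375.3889°C.
The 155 K change is an interval; Kelvin and Celsius degrees are the same size, so ΔC = +155°C.
Final Celsius temperature: 375.3889 + 155.0000 = 530.3889°C.
In kelvin: 530.3889 + 273.15 = 803.5 K.

803.5 K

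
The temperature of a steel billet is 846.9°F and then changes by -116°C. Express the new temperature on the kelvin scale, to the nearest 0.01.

Initial temperature in Celsius: (846.9 - 32) × 5/9 = 452.7222°C.
Final Celsius temperature: 452.7222 - 116.0000 = 336.7222°C.
In kelvin: 336.7222 + 273.15 = 609.87 K.

609.87 K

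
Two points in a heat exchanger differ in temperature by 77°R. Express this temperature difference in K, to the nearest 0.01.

42.78 K

An interval of 1°R corresponds to 5/9 K.
77 × 5/9 = 42.78.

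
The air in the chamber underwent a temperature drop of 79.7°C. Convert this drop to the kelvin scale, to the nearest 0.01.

Celsius and kelvin degrees are the same size, so the interval is unchanged: 79.70.

79.70 K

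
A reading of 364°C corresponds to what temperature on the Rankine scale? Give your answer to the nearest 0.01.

In Rankine: 364.0000 × 1.8 + 491.67 = 1146.87°R.

1146.87°R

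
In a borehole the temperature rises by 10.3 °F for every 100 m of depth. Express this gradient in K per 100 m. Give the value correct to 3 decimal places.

5.722 K/100 m

Since only a temperature interval is involved, the additive offset between the scales drops out.
A change of 1°F is a change of 5/9 K, so 10.3 × 5/9 = 5.722.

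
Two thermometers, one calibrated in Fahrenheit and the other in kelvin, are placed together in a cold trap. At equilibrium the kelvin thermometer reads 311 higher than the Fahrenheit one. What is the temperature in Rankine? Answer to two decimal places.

334.51°R

Let x be the Fahrenheit reading; then the kelvin reading is 5/9·x + 255.372.
(5/9·x + 255.372) - x = 311  ⇒  (-4/9)·x = 55.6278  ⇒  x = -125.1625°F.
In Celsius: (-125.1625 - 32) × 5/9 = -87.3125°C.
In Rankine: -87.3125 × 1.8 + 491.67 = 334.51°R.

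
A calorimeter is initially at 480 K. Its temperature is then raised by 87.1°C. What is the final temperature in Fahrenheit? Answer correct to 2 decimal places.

Initial temperature in Celsius: 480 - 273.15 = 206.8500°C.
Final Celsius temperature: 206.8500 + 87.1000 = 293.9500°C.
In Fahrenheit: 293.9500 × 1.8 + 32 = 561.11°F.

561.11°F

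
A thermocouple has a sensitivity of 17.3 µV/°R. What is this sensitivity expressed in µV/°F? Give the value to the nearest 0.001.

The quantity depends on a temperature interval, so only the ratio of degree sizes applies; the offset between the scales is irrelevant.
A change of 1°F is a change of 1°R, so per °F the value is 17.3 × 1 = 17.300.

17.300 µV/°F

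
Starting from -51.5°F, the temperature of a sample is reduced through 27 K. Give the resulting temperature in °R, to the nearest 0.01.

Initial temperature in Celsius: (-51.5 - 32) × 5/9 = -46.3889°C.
The 27 K change is an interval; Kelvin and Celsius degrees are the same size, so ΔC = -27°C.
Final Celsius temperature: -46.3889 - 27.0000 = -73.3889°C.
In Rankine: -73.3889 × 1.8 + 491.67 = 359.57°R.

359.57°R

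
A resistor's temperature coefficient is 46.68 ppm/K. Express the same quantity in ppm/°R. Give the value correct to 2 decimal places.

Since only a temperature interval is involved, the additive offset between the scales drops out.
A change of 1°R is a change of 5/9 K, so per °R the value is 46.68 × 5/9 = 25.93.

25.93 ppm/°R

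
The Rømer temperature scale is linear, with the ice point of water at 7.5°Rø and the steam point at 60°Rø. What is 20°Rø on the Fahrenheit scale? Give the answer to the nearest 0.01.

74.86°F

Linear interpolation between the fixed points: C = (20 - 7.5) × 100 / (60 - 7.5) = 23.8095°C.
Then 23.8095 × 1.8 + 32 = 74.86°F.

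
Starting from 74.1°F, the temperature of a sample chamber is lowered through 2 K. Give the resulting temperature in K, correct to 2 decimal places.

294.54 K

Initial temperature in Celsius: (74.1 - 32) × 5/9 = 23.3889°C.
The 2 K change is an interval; Kelvin and Celsius degrees are the same size, so ΔC = -2°C.
Final Celsius temperature: 23.3889 - 2.0000 = 21.3889°C.
In kelvin: 21.3889 + 273.15 = 294.54 K.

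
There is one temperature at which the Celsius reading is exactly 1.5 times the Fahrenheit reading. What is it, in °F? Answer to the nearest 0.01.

-18.82°F

Let F be the Fahrenheit reading. The Celsius reading is C = 5/9·F - 17.7778.
Require C = 1.5·F: 5/9·F - 17.7778 = 1.5·F.
(-17/18)·F = 17.7778  ⇒  F = -18.82.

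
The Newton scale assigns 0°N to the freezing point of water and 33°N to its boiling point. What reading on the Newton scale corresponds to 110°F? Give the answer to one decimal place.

14.3°N

First in Celsius: (110 - 32) × 5/9 = 43.3333°C.
Linearly onto the Newton scale: 0 + (43.3333 / 100) × (33 - 0) = 14.3°N.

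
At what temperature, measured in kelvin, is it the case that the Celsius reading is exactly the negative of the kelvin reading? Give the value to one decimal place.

136.6 K

Let K be the kelvin reading. The Celsius reading is C = 1·K - 273.15.
Require C = -1·K: 1·K - 273.15 = -1·K.
(2)·K = 273.15  ⇒  K = 136.6.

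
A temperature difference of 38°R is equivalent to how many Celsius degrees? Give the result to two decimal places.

Only the scale ratio 5/9 matters for a change in temperature.
38 × 5/9 = 21.11.

21.11°C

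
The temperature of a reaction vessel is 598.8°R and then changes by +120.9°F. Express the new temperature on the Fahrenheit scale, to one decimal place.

Initial temperature in Celsius: (598.8 - 491.67) × 5/9 = 59.5167°C.
The 120.9°F change is an interval, so only the factor 5/9 applies: +120.9 × 5/9 = +67.1667°C.
Final Celsius temperature: 59.5167 + 67.1667 = 126.6833°C.
In Fahrenheit: 126.6833 × 1.8 + 32 = 260.0°F.

260.0°F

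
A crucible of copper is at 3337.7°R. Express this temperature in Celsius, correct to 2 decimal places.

In Celsius: (3337.7 - 491.67) × 5/9 = 1581.1278°C.

1581.13°C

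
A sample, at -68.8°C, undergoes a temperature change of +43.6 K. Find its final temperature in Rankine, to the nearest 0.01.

446.31°R

The 43.6 K change is an interval; Kelvin and Celsius degrees are the same size, so ΔC = +43.6°C.
Final Celsius temperature: -68.8000 + 43.6000 = -25.2000°C.
In Rankine: -25.2000 × 1.8 + 491.67 = 446.31°R.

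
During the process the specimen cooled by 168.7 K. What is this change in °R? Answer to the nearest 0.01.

303.66°R

An interval of 1 K corresponds to 1.8°R.
168.7 × 1.8 = 303.66.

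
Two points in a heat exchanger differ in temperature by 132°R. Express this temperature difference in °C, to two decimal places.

Only the scale ratio 5/9 matters for a change in temperature.
132 × 5/9 = 73.33.

73.33°C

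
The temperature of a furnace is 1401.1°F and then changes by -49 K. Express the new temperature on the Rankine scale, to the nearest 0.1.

1772.6°R

Initial temperature in Celsius: (1401.1 - 32) × 5/9 = 760.6111°C.
The 49 K change is an interval; Kelvin and Celsius degrees are the same size, so ΔC = -49°C.
Final Celsius temperature: 760.6111 - 49.0000 = 711.6111°C.
In Rankine: 711.6111 × 1.8 + 491.67 = 1772.6°R.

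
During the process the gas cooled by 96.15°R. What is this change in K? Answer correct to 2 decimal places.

53.42 K

For a temperature interval the offset drops out; only the factor 5/9 applies.
96.15 × 5/9 = 53.42.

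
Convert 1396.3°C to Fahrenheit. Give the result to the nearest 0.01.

In Fahrenheit: 1396.3000 × 1.8 + 32 = 2545.34°F.

2545.34°F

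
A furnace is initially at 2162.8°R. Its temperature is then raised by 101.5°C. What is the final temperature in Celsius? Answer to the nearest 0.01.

1029.91°C

Initial temperature in Celsius: (2162.8 - 491.67) × 5/9 = 928.4056°C.
Final Celsius temperature: 928.4056 + 101.5000 = 1029.9056°C.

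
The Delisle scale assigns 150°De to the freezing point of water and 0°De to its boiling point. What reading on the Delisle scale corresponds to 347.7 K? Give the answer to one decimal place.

First in Celsius: 347.7 - 273.15 = 74.5500°C.
Linearly onto the Delisle scale: 150 + (74.5500 / 100) × (0 - 150) = 38.2°De.

38.2°De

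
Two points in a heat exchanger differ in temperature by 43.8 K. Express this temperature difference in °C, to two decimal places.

43.80°C

Kelvin and Celsius degrees are the same size, so the interval is unchanged: 43.80.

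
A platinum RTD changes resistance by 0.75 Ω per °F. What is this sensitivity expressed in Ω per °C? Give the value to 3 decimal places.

Since only a temperature interval is involved, the additive offset between the scales drops out.
A change of 1°C is a change of 1.8°F, so per °C the value is 0.75 × 1.8 = 1.350.

1.350 Ω per °C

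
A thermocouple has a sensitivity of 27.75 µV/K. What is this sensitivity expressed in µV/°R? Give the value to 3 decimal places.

Since only a temperature interval is involved, the additive offset between the scales drops out.
A change of 1°R is a change of 5/9 K, so per °R the value is 27.75 × 5/9 = 15.417.

15.417 µV/°R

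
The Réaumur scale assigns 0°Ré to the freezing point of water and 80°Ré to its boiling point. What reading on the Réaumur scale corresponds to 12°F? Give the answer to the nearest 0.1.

-8.9°Ré

First in Celsius: (12 - 32) × 5/9 = -11.1111°C.
Linearly onto the Réaumur scale: 0 + (-11.1111 / 100) × (80 - 0) = -8.9°Ré.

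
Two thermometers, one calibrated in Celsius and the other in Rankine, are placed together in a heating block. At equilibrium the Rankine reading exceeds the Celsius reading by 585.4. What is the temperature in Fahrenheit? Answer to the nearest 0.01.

Let x be the Celsius reading; then the Rankine reading is 1.8·x + 491.67.
(1.8·x + 491.67) - x = 585.4  ⇒  (0.8)·x = 93.73  ⇒  x = 117.1625°C.
In Fahrenheit: 117.1625 × 1.8 + 32 = 242.89°F.

242.89°F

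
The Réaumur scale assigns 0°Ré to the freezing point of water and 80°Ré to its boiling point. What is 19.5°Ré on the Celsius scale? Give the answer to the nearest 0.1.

Linear interpolation between the fixed points: C = (19.5 - 0) × 100 / (80 - 0) = 24.3750°C.

24.4°C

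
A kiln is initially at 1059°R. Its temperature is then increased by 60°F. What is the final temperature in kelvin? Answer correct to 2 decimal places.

621.67 K

Initial temperature in Celsius: (1059 - 491.67) × 5/9 = 315.1833°C.
The 60°F change is an interval, so only the factor 5/9 applies: +60 × 5/9 = +33.3333°C.
Final Celsius temperature: 315.1833 + 33.3333 = 348.5167°C.
In kelvin: 348.5167 + 273.15 = 621.67 K.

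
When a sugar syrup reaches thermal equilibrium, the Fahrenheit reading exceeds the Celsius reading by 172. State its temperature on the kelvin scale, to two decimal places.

Let x be the Fahrenheit reading; then the Celsius reading is 5/9·x - 17.7778.
(5/9·x - 17.7778) - x = -172  ⇒  (-4/9)·x = -154.222  ⇒  x = 347.0000°F.
In Celsius: (347 - 32) × 5/9 = 175.0000°C.
In kelvin: 175.0000 + 273.15 = 448.15 K.

448.15 K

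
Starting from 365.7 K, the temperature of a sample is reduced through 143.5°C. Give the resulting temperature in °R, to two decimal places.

399.96°R

Initial temperature in Celsius: 365.7 - 273.15 = 92.5500°C.
Final Celsius temperature: 92.5500 - 143.5000 = -50.9500°C.
In Rankine: -50.9500 × 1.8 + 491.67 = 399.96°R.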